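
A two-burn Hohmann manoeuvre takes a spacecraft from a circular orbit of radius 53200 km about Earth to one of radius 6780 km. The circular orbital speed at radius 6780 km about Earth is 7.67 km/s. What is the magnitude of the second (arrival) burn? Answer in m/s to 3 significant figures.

Δv₂ = 2550 m/s

From the circular-orbit relation v² = μ/r at r = 6780 km: μ = v²r = (7.67)² × 6780 = 3.98860×10^5 km³/s².
The Hohmann ellipse has a_t = (r₁ + r₂)/2 = 29990 km.
On the circular orbit at r = 6780 km, v_c = √(μ/r) = 7.6700 km/s.
Vis-viva on the transfer ellipse at r = 6780 km gives v_t = √[μ(2/r − 1/a_t)] = 10.216 km/s.
Δv₂ = |v_t − v_c| = |10.216 − 7.6700| = 2.546 km/s.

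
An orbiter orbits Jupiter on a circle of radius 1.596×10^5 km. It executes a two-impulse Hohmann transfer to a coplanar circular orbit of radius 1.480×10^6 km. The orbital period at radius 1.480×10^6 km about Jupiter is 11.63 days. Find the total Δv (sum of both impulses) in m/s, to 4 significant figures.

From Kepler's third law T² = 4π²r³/μ at r = 1.480×10^6 km, T = 11.63 days = 11.63 × 86400 s = 1.004832×10^6 s: μ = 4π²r³/T² = 1.26753×10^8 km³/s².
The Hohmann ellipse has a_t = (r₁ + r₂)/2 = 8.198×10^5 km.
Circular speed at r₁: v₁ = √(μ/r₁) = √(1.26753×10^8/1.596×10^5) = 28.1814 km/s.
Transfer-orbit speed at r₁ (vis-viva): v_p = √[μ(2/r₁ − 1/a_t)] = 37.8651 km/s.
First burn Δv₁ = |v_p − v₁| = 9.6837 km/s.
At r₂, v₂ = √(μ/r₂) = 9.2544 km/s.
Transfer-orbit speed at r₂: v_a = √[μ(2/r₂ − 1/a_t)] = 4.0833 km/s.
Second burn Δv₂ = |v₂ − v_a| = 5.1711 km/s.
Δv = Δv₁ + Δv₂ = 9.6837 + 5.1711 = 14.85 km/s.

Δv = 14850 m/s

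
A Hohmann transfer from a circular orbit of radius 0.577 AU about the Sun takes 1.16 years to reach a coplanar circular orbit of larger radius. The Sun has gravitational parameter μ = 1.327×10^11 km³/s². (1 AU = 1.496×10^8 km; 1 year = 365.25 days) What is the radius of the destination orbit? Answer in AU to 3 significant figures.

r₂ = 2.93 AU

In km: r₁ = 0.577 × 1.496×10^8 = 8.63192×10^7 km.
Transfer time t = 1.16 years × 365.25 × 86400 s = 3.6606816×10^7 s, and t = π√(a_t³/μ).
So a_t = (μ t²/π²)^(1/3) = (1.327×10^11 × (3.6606816×10^7)² / π²)^(1/3) = 2.6216×10^8 km.
Since a_t = (r₁ + r₂)/2, r₂ = 2a_t − r₁ = 2×2.6216×10^8 − 8.63192×10^7 = 4.380008×10^8 km.
In AU: r₂ = 4.380008×10^8 / 1.496×10^8 = 2.93 AU.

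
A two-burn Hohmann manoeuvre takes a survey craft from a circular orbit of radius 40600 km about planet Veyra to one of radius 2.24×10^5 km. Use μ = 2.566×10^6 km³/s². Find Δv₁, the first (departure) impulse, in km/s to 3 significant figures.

Δv₁ = 2.39 km/s

Semi-major axis of the transfer orbit: a_t = (40600 + 2.240×10^5)/2 = 1.323×10^5 km.
On the circular orbit at r = 40600 km, v_c = √(μ/r) = 7.94997 km/s.
Transfer-orbit speed at the same r (vis-viva, a = a_t): v_t = √[μ(2/r − 1/a_t)] = 10.3445 km/s.
Δv₁ = |v_t − v_c| = |10.3445 − 7.94997| = 2.395 km/s.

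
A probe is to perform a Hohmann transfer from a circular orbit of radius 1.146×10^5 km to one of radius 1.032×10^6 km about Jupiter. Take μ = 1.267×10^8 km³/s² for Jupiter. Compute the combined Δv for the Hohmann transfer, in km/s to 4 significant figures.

Δv = 17.49 km/s

Semi-major axis of the transfer orbit: a_t = (1.146×10^5 + 1.032×10^6)/2 = 5.733×10^5 km.
Circular speed at r₁: v₁ = √(μ/r₁) = √(1.267×10^8/1.146×10^5) = 33.25 km/s.
On the transfer ellipse at r₁, vis-viva gives v_p = √[μ(2/r₁ − 1/a_t)] = 44.61 km/s.
First burn Δv₁ = |v_p − v₁| = 11.36 km/s.
Circular speed at r₂: v₂ = √(μ/r₂) = 11.08 km/s.
Transfer-orbit speed at r₂: v_a = √[μ(2/r₂ − 1/a_t)] = 4.954 km/s.
Second burn Δv₂ = |v₂ − v_a| = 6.126 km/s.
Total Δv = Δv₁ + Δv₂ = 17.49 km/s.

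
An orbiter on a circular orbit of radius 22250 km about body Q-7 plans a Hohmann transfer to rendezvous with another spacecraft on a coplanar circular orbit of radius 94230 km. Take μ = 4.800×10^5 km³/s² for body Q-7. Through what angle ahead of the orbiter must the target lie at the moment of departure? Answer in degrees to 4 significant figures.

φ = 92.54°

Transfer-ellipse semi-major axis a_t = (r₁ + r₂)/2 = (22250 + 94230)/2 = 58240 km.
Transfer time t = π√(a_t³/μ) = 63733 s.
The target's mean motion on its circular orbit is ω₂ = √(μ/r₂³) = 2.3952×10^-5 rad/s.
Angle swept by the target during transfer: ω₂·t = 1.5265 rad = 87.46°.
The orbiter traverses 180° on the transfer ellipse, so the target must lead by 180° − 87.46° = 92.54°.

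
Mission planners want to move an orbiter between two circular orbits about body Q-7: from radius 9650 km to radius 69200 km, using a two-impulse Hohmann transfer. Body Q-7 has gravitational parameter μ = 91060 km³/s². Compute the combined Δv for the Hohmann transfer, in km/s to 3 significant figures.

Δv = 1.58 km/s

Transfer-ellipse semi-major axis a_t = (r₁ + r₂)/2 = (9650 + 69200)/2 = 39425 km.
Circular speed at r₁: v₁ = √(μ/r₁) = √(91060/9650) = 3.0718511 km/s.
Transfer-orbit speed at r₁ (vis-viva): v_p = √[μ(2/r₁ − 1/a_t)] = 4.0697465 km/s.
First burn Δv₁ = |v_p − v₁| = 0.997895 km/s.
At r₂, v₂ = √(μ/r₂) = 1.147125 km/s.
Transfer-orbit speed at r₂: v_a = √[μ(2/r₂ − 1/a_t)] = 0.5675297 km/s.
Second burn Δv₂ = |v₂ − v_a| = 0.579595 km/s.
Δv = Δv₁ + Δv₂ = 0.997895 + 0.579595 = 1.577 km/s.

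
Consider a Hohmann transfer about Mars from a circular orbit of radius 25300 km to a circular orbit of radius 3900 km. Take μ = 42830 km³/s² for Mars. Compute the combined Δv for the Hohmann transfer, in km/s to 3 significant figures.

Transfer-ellipse semi-major axis a_t = (r₁ + r₂)/2 = (25300 + 3900)/2 = 14600 km.
At r₁ the circular-orbit speed is v₁ = √(μ/r₁) = 1.3011 km/s.
Transfer-orbit speed at r₁ (v² = μ(2/r − 1/a)): v_a = √[μ(2/r₁ − 1/a_t)] = 0.67246 km/s.
First burn Δv₁ = |v_a − v₁| = 0.6286 km/s.
At r₂, v₂ = √(μ/r₂) = 3.314 km/s.
Transfer-orbit speed at r₂: v_p = √[μ(2/r₂ − 1/a_t)] = 4.362 km/s.
Second burn Δv₂ = |v₂ − v_p| = 1.048 km/s.
Δv = Δv₁ + Δv₂ = 0.6286 + 1.048 = 1.677 km/s.

Δv = 1.68 km/s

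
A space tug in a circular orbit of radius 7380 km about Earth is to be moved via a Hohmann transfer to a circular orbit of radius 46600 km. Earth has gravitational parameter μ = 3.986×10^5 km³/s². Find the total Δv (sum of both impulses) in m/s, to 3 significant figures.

Semi-major axis of the transfer orbit: a_t = (7380 + 46600)/2 = 26990 km.
Circular speed at r₁: v₁ = √(μ/r₁) = √(3.986×10^5/7380) = 7.349 km/s.
On the transfer ellipse at r₁, vis-viva gives v_p = √[μ(2/r₁ − 1/a_t)] = 9.657 km/s.
First burn Δv₁ = |v_p − v₁| = 2.308 km/s.
At r₂, v₂ = √(μ/r₂) = 2.9247 km/s.
Transfer-orbit speed at r₂: v_a = √[μ(2/r₂ − 1/a_t)] = 1.5293 km/s.
Second burn Δv₂ = |v₂ − v_a| = 1.395 km/s.
Total Δv = Δv₁ + Δv₂ = 3.703 km/s.

Δv = 3700 m/s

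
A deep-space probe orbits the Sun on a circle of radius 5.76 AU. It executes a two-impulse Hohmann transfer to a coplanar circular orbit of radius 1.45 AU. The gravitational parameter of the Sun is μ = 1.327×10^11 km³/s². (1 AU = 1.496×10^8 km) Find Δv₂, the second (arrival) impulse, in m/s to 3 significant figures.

In km: r₁ = 5.76 × 1.496×10^8 = 8.61696×10^8 km; r₂ = 1.45 × 1.496×10^8 = 2.1692×10^8 km.
The Hohmann ellipse has a_t = (r₁ + r₂)/2 = 5.39308×10^8 km.
Circular speed at r = 2.1692×10^8 km: v_c = √(μ/r) = 24.73 km/s.
Transfer-orbit speed at the same r (vis-viva, a = a_t): v_t = √[μ(2/r − 1/a_t)] = 31.26 km/s.
Δv₂ = |v_t − v_c| = |31.26 − 24.73| = 6.530 km/s.

Δv₂ = 6530 m/s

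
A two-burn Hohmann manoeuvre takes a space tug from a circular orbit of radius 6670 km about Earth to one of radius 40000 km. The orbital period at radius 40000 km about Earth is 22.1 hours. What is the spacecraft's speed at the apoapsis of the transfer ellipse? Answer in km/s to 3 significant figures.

From Kepler's third law T² = 4π²r³/μ at r = 40000 km, T = 22.1 hours = 22.1 × 3600 s = 79560 s: μ = 4π²r³/T² = 3.99163×10^5 km³/s².
The Hohmann ellipse has a_t = (r₁ + r₂)/2 = 23335 km.
At apoapsis, r = 40000 km.
Applying v² = μ(2/r − 1/a_t): v = 1.689 km/s.

v = 1.69 km/s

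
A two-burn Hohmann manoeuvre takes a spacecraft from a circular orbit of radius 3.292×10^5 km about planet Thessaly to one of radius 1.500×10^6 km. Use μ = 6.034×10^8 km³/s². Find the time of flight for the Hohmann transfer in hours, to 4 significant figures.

t = 31.07 hours

The Hohmann ellipse has a_t = (r₁ + r₂)/2 = 9.146×10^5 km.
Half the transfer-orbit period gives t = π√(a_t³/μ) = 1.1186×10^5 s.
Converting: 1.1186×10^5 s ÷ 3600 s/hour = 31.07 hours.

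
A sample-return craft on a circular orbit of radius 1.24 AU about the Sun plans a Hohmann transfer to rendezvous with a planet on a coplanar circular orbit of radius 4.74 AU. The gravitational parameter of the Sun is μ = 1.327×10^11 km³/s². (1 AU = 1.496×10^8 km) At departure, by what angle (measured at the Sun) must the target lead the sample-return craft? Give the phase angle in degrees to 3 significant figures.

In km: r₁ = 1.24 × 1.496×10^8 = 1.85504×10^8 km; r₂ = 4.74 × 1.496×10^8 = 7.09104×10^8 km.
Semi-major axis of the transfer orbit: a_t = (1.85504×10^8 + 7.09104×10^8)/2 = 4.47304×10^8 km.
Transfer time t = π√(a_t³/μ) = 8.159×10^7 s.
The target's mean motion on its circular orbit is ω₂ = √(μ/r₂³) = 1.929×10^-8 rad/s.
Angle swept by the target during transfer: ω₂·t = 1.574 rad = 90.18°.
The sample-return craft traverses 180° on the transfer ellipse, so the target must lead by 180° − 90.18° = 89.8°.

φ = 89.8°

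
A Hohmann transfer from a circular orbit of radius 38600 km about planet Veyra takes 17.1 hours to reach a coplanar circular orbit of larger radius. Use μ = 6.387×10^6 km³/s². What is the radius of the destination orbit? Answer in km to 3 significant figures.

Transfer time t = 17.1 hours = 61560 s, and t = π√(a_t³/μ).
So a_t = (μ t²/π²)^(1/3) = (6.387×10^6 × (61560)² / π²)^(1/3) = 1.3485×10^5 km.
Since a_t = (r₁ + r₂)/2, r₂ = 2a_t − r₁ = 2×1.3485×10^5 − 38600 = 2.311×10^5 km.

r₂ = 2.31×10^5 km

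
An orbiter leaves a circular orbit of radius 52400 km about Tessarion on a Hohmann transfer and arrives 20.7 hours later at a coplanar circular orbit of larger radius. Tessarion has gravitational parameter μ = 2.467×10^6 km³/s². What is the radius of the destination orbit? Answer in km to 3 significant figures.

r₂ = 1.71×10^5 km

Transfer time t = 20.7 hours = 74520 s, and t = π√(a_t³/μ).
So a_t = (μ t²/π²)^(1/3) = (2.467×10^6 × (74520)² / π²)^(1/3) = 1.1155×10^5 km.
Since a_t = (r₁ + r₂)/2, r₂ = 2a_t − r₁ = 2×1.1155×10^5 − 52400 = 1.707×10^5 km.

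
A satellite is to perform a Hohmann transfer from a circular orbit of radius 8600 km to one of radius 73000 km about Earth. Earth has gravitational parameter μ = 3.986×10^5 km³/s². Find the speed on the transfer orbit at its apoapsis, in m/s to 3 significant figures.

The Hohmann ellipse has a_t = (r₁ + r₂)/2 = 40800 km.
The apoapsis of the transfer ellipse is at r = 73000 km.
Vis-viva: v = √[μ(2/r − 1/a_t)] = √[3.986×10^5 × (2/73000 − 1/40800)] = 1.073 km/s.

v = 1070 m/s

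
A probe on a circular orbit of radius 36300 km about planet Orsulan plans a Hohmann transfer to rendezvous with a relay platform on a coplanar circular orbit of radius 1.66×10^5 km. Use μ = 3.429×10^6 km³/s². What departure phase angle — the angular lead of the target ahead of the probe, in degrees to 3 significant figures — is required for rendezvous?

The Hohmann ellipse has a_t = (r₁ + r₂)/2 = 1.0115×10^5 km.
Transfer time t = π√(a_t³/μ) = 54578 s.
The target's mean motion on its circular orbit is ω₂ = √(μ/r₂³) = 2.7379×10^-5 rad/s.
Angle swept by the target during transfer: ω₂·t = 1.4943 rad = 85.62°.
Arrival is 180° from departure on the ellipse, so φ = 180° − 85.62° = 94.4°.

φ = 94.4°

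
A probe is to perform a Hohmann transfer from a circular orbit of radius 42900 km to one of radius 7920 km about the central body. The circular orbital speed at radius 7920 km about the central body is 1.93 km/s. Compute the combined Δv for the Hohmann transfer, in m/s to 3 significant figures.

Δv = 944 m/s

From the circular-orbit relation v² = μ/r at r = 7920 km: μ = v²r = (1.93)² × 7920 = 29501.2 km³/s².
Semi-major axis of the transfer orbit: a_t = (42900 + 7920)/2 = 25410 km.
At r₁ the circular-orbit speed is v₁ = √(μ/r₁) = 0.8293 km/s.
On the transfer ellipse at r₁, vis-viva gives v_a = √[μ(2/r₁ − 1/a_t)] = 0.4630 km/s.
First burn Δv₁ = |v_a − v₁| = 0.3663 km/s.
Circular speed at r₂: v₂ = √(μ/r₂) = 1.9300 km/s.
Transfer-orbit speed at r₂: v_p = √[μ(2/r₂ − 1/a_t)] = 2.5077 km/s.
Second burn Δv₂ = |v₂ − v_p| = 0.5777 km/s.
Total Δv = Δv₁ + Δv₂ = 0.9440 km/s.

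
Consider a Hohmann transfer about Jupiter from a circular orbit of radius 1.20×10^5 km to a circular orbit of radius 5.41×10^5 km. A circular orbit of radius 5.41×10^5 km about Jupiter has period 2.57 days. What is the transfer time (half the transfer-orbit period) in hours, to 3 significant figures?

t = 14.7 hours

From Kepler's third law T² = 4π²r³/μ at r = 5.41×10^5 km, T = 2.57 days = 2.57 × 86400 s = 2.22048×10^5 s: μ = 4π²r³/T² = 1.26782×10^8 km³/s².
The Hohmann ellipse has a_t = (r₁ + r₂)/2 = 3.305×10^5 km.
Transfer time t = π√(a_t³/μ) = π√((3.305×10^5)³ / 1.26782×10^8) = 53010 s.
Converting: 53010 s ÷ 3600 s/hour = 14.7 hours.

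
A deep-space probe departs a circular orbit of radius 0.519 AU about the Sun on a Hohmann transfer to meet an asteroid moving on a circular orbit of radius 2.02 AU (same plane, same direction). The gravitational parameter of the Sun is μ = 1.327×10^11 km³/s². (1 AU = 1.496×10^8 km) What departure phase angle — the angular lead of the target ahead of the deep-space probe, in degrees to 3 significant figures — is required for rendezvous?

φ = 90.3°

In km: r₁ = 0.519 × 1.496×10^8 = 7.76424×10^7 km; r₂ = 2.02 × 1.496×10^8 = 3.02192×10^8 km.
The Hohmann ellipse has a_t = (r₁ + r₂)/2 = 1.899172×10^8 km.
The half-period of the transfer ellipse is t = π√(a_t³/μ) = 2.2572×10^7 s.
Target angular speed ω₂ = √(μ/r₂³) = 6.9344×10^-8 rad/s.
Angle swept by the target during transfer: ω₂·t = 1.5652 rad = 89.68°.
The deep-space probe traverses 180° on the transfer ellipse, so the target must lead by 180° − 89.68° = 90.3°.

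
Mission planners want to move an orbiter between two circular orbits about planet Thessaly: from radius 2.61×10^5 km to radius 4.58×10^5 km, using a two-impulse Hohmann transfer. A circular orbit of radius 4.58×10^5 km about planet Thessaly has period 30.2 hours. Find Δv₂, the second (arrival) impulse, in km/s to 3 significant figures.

Δv₂ = 3.92 km/s

From Kepler's third law T² = 4π²r³/μ at r = 4.58×10^5 km, T = 30.2 hours = 30.2 × 3600 s = 1.0872×10^5 s: μ = 4π²r³/T² = 3.20876×10^8 km³/s².
Transfer-ellipse semi-major axis a_t = (r₁ + r₂)/2 = (2.610×10^5 + 4.580×10^5)/2 = 3.595×10^5 km.
On the circular orbit at r = 4.580×10^5 km, v_c = √(μ/r) = 26.469 km/s.
Vis-viva on the transfer ellipse at r = 4.580×10^5 km gives v_t = √[μ(2/r − 1/a_t)] = 22.553 km/s.
Δv₂ = |v_t − v_c| = |22.553 − 26.469| = 3.916 km/s.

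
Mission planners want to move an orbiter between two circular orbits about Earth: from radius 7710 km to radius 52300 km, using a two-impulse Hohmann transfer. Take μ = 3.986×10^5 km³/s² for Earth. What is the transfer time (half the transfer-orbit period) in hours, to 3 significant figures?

t = 7.18 hours

The Hohmann ellipse has a_t = (r₁ + r₂)/2 = 30005 km.
Half the transfer-orbit period gives t = π√(a_t³/μ) = 25860 s.
Converting: 25860 s ÷ 3600 s/hour = 7.18 hours.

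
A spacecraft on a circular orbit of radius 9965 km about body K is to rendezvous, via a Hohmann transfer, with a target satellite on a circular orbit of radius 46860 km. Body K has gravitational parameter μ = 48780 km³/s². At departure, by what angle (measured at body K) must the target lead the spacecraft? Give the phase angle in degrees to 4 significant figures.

φ = 95.02°

Transfer-ellipse semi-major axis a_t = (r₁ + r₂)/2 = (9965 + 46860)/2 = 28412.5 km.
Transfer time t = π√(a_t³/μ) = 68123 s.
The target's mean motion on its circular orbit is ω₂ = √(μ/r₂³) = 2.1773×10^-5 rad/s.
Angle swept by the target during transfer: ω₂·t = 1.4832 rad = 84.98°.
Arrival is 180° from departure on the ellipse, so φ = 180° − 84.98° = 95.02°.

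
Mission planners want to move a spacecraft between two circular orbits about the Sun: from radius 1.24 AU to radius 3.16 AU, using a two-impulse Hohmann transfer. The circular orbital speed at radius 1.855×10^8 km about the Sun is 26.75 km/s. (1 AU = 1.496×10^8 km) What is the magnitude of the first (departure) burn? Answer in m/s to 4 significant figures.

From the circular-orbit relation v² = μ/r at r = 1.855×10^8 km: μ = v²r = (26.75)² × 1.855×10^8 = 1.32737×10^11 km³/s².
In km: r₁ = 1.24 × 1.496×10^8 = 1.85504×10^8 km; r₂ = 3.16 × 1.496×10^8 = 4.72736×10^8 km.
The Hohmann ellipse has a_t = (r₁ + r₂)/2 = 3.2912×10^8 km.
Circular speed at r = 1.85504×10^8 km: v_c = √(μ/r) = 26.750 km/s.
Transfer-orbit speed at the same r (vis-viva, a = a_t): v_t = √[μ(2/r − 1/a_t)] = 32.059 km/s.
Δv₁ = |v_t − v_c| = |32.059 − 26.750| = 5.309 km/s.

Δv₁ = 5309 m/s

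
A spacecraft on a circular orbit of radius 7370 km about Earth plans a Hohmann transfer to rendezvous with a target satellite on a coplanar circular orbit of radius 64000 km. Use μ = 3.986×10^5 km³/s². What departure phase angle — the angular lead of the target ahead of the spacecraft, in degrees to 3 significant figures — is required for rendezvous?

The Hohmann ellipse has a_t = (r₁ + r₂)/2 = 35685 km.
Transfer time t = π√(a_t³/μ) = 33540 s.
Target angular speed ω₂ = √(μ/r₂³) = 3.899×10^-5 rad/s.
Angle swept by the target during transfer: ω₂·t = 1.308 rad = 74.94°.
Arrival is 180° from departure on the ellipse, so φ = 180° − 74.94° = 105°.

φ = 105°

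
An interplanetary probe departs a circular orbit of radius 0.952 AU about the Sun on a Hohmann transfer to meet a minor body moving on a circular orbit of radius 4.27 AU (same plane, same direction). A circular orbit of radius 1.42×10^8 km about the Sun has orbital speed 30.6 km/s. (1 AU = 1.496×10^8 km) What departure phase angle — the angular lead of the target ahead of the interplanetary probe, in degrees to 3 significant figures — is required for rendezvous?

From the circular-orbit relation v² = μ/r at r = 1.42×10^8 km: μ = v²r = (30.6)² × 1.42×10^8 = 1.32963×10^11 km³/s².
In km: r₁ = 0.952 × 1.496×10^8 = 1.424192×10^8 km; r₂ = 4.27 × 1.496×10^8 = 6.38792×10^8 km.
Transfer-ellipse semi-major axis a_t = (r₁ + r₂)/2 = (1.424192×10^8 + 6.38792×10^8)/2 = 3.906056×10^8 km.
The half-period of the transfer ellipse is t = π√(a_t³/μ) = 6.6511×10^7 s.
The target's mean motion on its circular orbit is ω₂ = √(μ/r₂³) = 2.2585×10^-8 rad/s.
Angle swept by the target during transfer: ω₂·t = 1.5022 rad = 86.07°.
The interplanetary probe traverses 180° on the transfer ellipse, so the target must lead by 180° − 86.07° = 93.9°.

φ = 93.9°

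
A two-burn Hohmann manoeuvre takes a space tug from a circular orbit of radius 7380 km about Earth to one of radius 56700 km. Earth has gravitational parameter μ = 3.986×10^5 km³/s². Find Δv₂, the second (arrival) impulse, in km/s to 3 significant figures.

Δv₂ = 1.38 km/s

Transfer-ellipse semi-major axis a_t = (r₁ + r₂)/2 = (7380 + 56700)/2 = 32040 km.
Circular speed at r = 56700 km: v_c = √(μ/r) = 2.6514 km/s.
Transfer-orbit speed at the same r (vis-viva, a = a_t): v_t = √[μ(2/r − 1/a_t)] = 1.2725 km/s.
Δv₂ = |v_t − v_c| = |1.2725 − 2.6514| = 1.379 km/s.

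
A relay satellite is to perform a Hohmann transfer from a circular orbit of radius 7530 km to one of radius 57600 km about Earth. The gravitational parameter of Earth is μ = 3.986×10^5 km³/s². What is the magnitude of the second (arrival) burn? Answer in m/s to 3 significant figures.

Δv₂ = 1370 m/s

Semi-major axis of the transfer orbit: a_t = (7530 + 57600)/2 = 32565 km.
Circular speed at r = 57600 km: v_c = √(μ/r) = 2.631 km/s.
Vis-viva on the transfer ellipse at r = 57600 km gives v_t = √[μ(2/r − 1/a_t)] = 1.265 km/s.
Δv₂ = |v_t − v_c| = |1.265 − 2.631| = 1.366 km/s.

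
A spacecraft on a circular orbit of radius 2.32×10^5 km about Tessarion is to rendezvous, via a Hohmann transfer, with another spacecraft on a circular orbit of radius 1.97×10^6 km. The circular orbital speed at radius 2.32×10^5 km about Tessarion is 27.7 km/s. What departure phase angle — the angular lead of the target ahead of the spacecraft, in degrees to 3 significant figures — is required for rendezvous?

From the circular-orbit relation v² = μ/r at r = 2.32×10^5 km: μ = v²r = (27.7)² × 2.32×10^5 = 1.78011×10^8 km³/s².
Transfer-ellipse semi-major axis a_t = (r₁ + r₂)/2 = (2.320×10^5 + 1.970×10^6)/2 = 1.101×10^6 km.
The half-period of the transfer ellipse is t = π√(a_t³/μ) = 2.7202×10^5 s.
Target angular speed ω₂ = √(μ/r₂³) = 4.8253×10^-6 rad/s.
Angle swept by the target during transfer: ω₂·t = 1.3126 rad = 75.21°.
Arrival is 180° from departure on the ellipse, so φ = 180° − 75.21° = 105°.

φ = 105°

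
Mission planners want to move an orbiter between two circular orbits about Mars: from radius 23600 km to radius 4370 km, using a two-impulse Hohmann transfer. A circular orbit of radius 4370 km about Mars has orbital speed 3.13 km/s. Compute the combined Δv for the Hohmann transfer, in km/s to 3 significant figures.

Δv = 1.53 km/s

From the circular-orbit relation v² = μ/r at r = 4370 km: μ = v²r = (3.13)² × 4370 = 42812.5 km³/s².
The Hohmann ellipse has a_t = (r₁ + r₂)/2 = 13985 km.
Circular speed at r₁: v₁ = √(μ/r₁) = √(42812.5/23600) = 1.3469 km/s.
On the transfer ellipse at r₁, vis-viva gives v_a = √[μ(2/r₁ − 1/a_t)] = 0.75290 km/s.
First burn Δv₁ = |v_a − v₁| = 0.5940 km/s.
Circular speed at r₂: v₂ = √(μ/r₂) = 3.130 km/s.
Transfer-orbit speed at r₂: v_p = √[μ(2/r₂ − 1/a_t)] = 4.066 km/s.
Second burn Δv₂ = |v₂ − v_p| = 0.9360 km/s.
Total Δv = Δv₁ + Δv₂ = 1.530 km/s.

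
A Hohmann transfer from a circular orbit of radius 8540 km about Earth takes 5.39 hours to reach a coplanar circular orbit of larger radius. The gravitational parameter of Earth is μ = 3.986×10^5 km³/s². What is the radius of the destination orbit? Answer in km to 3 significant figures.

r₂ = 41000 km

Transfer time t = 5.39 hours = 19404 s, and t = π√(a_t³/μ).
So a_t = (μ t²/π²)^(1/3) = (3.986×10^5 × (19404)² / π²)^(1/3) = 24775 km.
Since a_t = (r₁ + r₂)/2, r₂ = 2a_t − r₁ = 2×24775 − 8540 = 41010 km.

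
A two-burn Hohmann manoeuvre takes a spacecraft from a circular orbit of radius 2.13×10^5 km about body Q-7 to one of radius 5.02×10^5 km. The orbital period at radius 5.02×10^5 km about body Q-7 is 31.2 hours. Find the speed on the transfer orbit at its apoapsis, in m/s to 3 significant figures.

v = 21700 m/s

From Kepler's third law T² = 4π²r³/μ at r = 5.02×10^5 km, T = 31.2 hours = 31.2 × 3600 s = 1.1232×10^5 s: μ = 4π²r³/T² = 3.95874×10^8 km³/s².
Transfer-ellipse semi-major axis a_t = (r₁ + r₂)/2 = (2.130×10^5 + 5.020×10^5)/2 = 3.575×10^5 km.
At apoapsis, r = 5.020×10^5 km.
From the vis-viva equation, v = √[μ(2/r − 1/a_t)] = 21.68 km/s.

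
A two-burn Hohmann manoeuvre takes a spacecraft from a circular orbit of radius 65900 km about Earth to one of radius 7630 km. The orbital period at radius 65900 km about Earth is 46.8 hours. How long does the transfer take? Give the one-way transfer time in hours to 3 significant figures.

t = 9.75 hours

From Kepler's third law T² = 4π²r³/μ at r = 65900 km, T = 46.8 hours = 46.8 × 3600 s = 1.6848×10^5 s: μ = 4π²r³/T² = 3.98033×10^5 km³/s².
Transfer-ellipse semi-major axis a_t = (r₁ + r₂)/2 = (65900 + 7630)/2 = 36765 km.
By Kepler's third law the transfer-orbit period is T = 2π√(a_t³/μ), so t = T/2 = 35100 s.
Converting: 35100 s ÷ 3600 s/hour = 9.75 hours.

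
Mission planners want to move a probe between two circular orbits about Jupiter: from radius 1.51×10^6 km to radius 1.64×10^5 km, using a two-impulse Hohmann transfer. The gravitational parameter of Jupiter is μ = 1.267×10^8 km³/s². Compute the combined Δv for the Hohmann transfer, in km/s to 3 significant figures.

Δv = 14.6 km/s

Transfer-ellipse semi-major axis a_t = (r₁ + r₂)/2 = (1.510×10^6 + 1.640×10^5)/2 = 8.370×10^5 km.
Circular speed at r₁: v₁ = √(μ/r₁) = √(1.267×10^8/1.510×10^6) = 9.160 km/s.
On the transfer ellipse at r₁, vis-viva gives v_a = √[μ(2/r₁ − 1/a_t)] = 4.055 km/s.
First burn Δv₁ = |v_a − v₁| = 5.105 km/s.
Circular speed at r₂: v₂ = √(μ/r₂) = 27.795 km/s.
Transfer-orbit speed at r₂: v_p = √[μ(2/r₂ − 1/a_t)] = 37.333 km/s.
Second burn Δv₂ = |v₂ − v_p| = 9.538 km/s.
Total Δv = Δv₁ + Δv₂ = 14.64 km/s.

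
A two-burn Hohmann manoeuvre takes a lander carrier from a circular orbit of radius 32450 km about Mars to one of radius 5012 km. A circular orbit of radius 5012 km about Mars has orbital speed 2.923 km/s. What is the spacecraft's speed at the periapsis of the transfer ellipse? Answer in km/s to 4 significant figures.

v = 3.847 km/s

From the circular-orbit relation v² = μ/r at r = 5012 km: μ = v²r = (2.923)² × 5012 = 42822.2 km³/s².
Semi-major axis of the transfer orbit: a_t = (32450 + 5012)/2 = 18731 km.
The periapsis of the transfer ellipse is at r = 5012 km.
Vis-viva: v = √[μ(2/r − 1/a_t)] = √[42822.2 × (2/5012 − 1/18731)] = 3.847 km/s.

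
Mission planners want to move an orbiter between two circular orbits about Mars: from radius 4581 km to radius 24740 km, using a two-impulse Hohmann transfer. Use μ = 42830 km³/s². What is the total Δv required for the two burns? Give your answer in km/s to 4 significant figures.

Δv = 1.495 km/s

The Hohmann ellipse has a_t = (r₁ + r₂)/2 = 14660.5 km.
Circular speed at r₁: v₁ = √(μ/r₁) = √(42830/4581) = 3.0577 km/s.
On the transfer ellipse at r₁, v² = μ(2/r − 1/a) gives v_p = √[μ(2/r₁ − 1/a_t)] = 3.9721 km/s.
First burn Δv₁ = |v_p − v₁| = 0.9144 km/s.
Circular speed at r₂: v₂ = √(μ/r₂) = 1.3158 km/s.
Transfer-orbit speed at r₂: v_a = √[μ(2/r₂ − 1/a_t)] = 0.73550 km/s.
Second burn Δv₂ = |v₂ − v_a| = 0.5803 km/s.
Δv = Δv₁ + Δv₂ = 0.9144 + 0.5803 = 1.495 km/s.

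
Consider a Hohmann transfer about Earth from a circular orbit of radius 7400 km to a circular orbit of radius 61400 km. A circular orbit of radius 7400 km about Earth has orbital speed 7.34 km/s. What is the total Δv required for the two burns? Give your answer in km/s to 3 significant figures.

From the circular-orbit relation v² = μ/r at r = 7400 km: μ = v²r = (7.34)² × 7400 = 3.98679×10^5 km³/s².
Transfer-ellipse semi-major axis a_t = (r₁ + r₂)/2 = (7400 + 61400)/2 = 34400 km.
At r₁ the circular-orbit speed is v₁ = √(μ/r₁) = 7.34000 km/s.
On the transfer ellipse at r₁, v² = μ(2/r − 1/a) gives v_p = √[μ(2/r₁ − 1/a_t)] = 9.80621 km/s.
First burn Δv₁ = |v_p − v₁| = 2.46621 km/s.
At r₂, v₂ = √(μ/r₂) = 2.54817 km/s.
Transfer-orbit speed at r₂: v_a = √[μ(2/r₂ − 1/a_t)] = 1.18186 km/s.
Second burn Δv₂ = |v₂ − v_a| = 1.36631 km/s.
Δv = Δv₁ + Δv₂ = 2.46621 + 1.36631 = 3.833 km/s.

Δv = 3.83 km/s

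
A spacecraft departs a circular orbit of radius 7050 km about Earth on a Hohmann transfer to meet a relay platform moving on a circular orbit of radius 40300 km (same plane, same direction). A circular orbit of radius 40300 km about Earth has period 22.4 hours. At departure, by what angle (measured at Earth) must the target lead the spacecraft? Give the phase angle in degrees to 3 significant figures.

From Kepler's third law T² = 4π²r³/μ at r = 40300 km, T = 22.4 hours = 22.4 × 3600 s = 80640 s: μ = 4π²r³/T² = 3.97351×10^5 km³/s².
The Hohmann ellipse has a_t = (r₁ + r₂)/2 = 23675 km.
The half-period of the transfer ellipse is t = π√(a_t³/μ) = 18155.1 s.
The target's mean motion on its circular orbit is ω₂ = √(μ/r₂³) = 7.79165×10^-5 rad/s.
Angle swept by the target during transfer: ω₂·t = 1.41458 rad = 81.049°.
The spacecraft traverses 180° on the transfer ellipse, so the target must lead by 180° − 81.049° = 99.0°.

φ = 99.0°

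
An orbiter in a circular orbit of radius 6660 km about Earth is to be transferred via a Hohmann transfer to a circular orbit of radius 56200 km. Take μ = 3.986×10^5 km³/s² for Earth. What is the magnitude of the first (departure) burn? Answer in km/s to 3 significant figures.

Transfer-ellipse semi-major axis a_t = (r₁ + r₂)/2 = (6660 + 56200)/2 = 31430 km.
Circular speed at r = 6660 km: v_c = √(μ/r) = 7.7363 km/s.
Transfer-orbit speed at the same r (vis-viva, a = a_t): v_t = √[μ(2/r − 1/a_t)] = 10.345 km/s.
Δv₁ = |v_t − v_c| = |10.345 − 7.7363| = 2.609 km/s.

Δv₁ = 2.61 km/s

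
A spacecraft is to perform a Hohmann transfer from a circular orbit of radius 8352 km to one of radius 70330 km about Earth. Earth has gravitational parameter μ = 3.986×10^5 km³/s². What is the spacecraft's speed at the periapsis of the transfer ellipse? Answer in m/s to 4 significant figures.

v = 9237 m/s

Transfer-ellipse semi-major axis a_t = (r₁ + r₂)/2 = (8352 + 70330)/2 = 39341 km.
At periapsis, r = 8352 km.
From the vis-viva equation, v = √[μ(2/r − 1/a_t)] = 9.237 km/s.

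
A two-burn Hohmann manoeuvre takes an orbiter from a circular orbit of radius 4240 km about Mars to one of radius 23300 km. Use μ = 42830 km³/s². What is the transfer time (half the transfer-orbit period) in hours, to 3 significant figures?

Transfer-ellipse semi-major axis a_t = (r₁ + r₂)/2 = (4240 + 23300)/2 = 13770 km.
Transfer time t = π√(a_t³/μ) = π√((13770)³ / 42830) = 24530 s.
Converting: 24530 s ÷ 3600 s/hour = 6.81 hours.

t = 6.81 hours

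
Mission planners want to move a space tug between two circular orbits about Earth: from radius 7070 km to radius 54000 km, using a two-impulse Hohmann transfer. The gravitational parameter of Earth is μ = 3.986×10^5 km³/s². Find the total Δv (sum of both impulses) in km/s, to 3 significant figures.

Δv = 3.89 km/s

The Hohmann ellipse has a_t = (r₁ + r₂)/2 = 30535 km.
Circular speed at r₁: v₁ = √(μ/r₁) = √(3.986×10^5/7070) = 7.5086 km/s.
Transfer-orbit speed at r₁ (vis-viva equation): v_p = √[μ(2/r₁ − 1/a_t)] = 9.9852 km/s.
First burn Δv₁ = |v_p − v₁| = 2.4766 km/s.
Circular speed at r₂: v₂ = √(μ/r₂) = 2.7169 km/s.
Transfer-orbit speed at r₂: v_a = √[μ(2/r₂ − 1/a_t)] = 1.3073 km/s.
Second burn Δv₂ = |v₂ − v_a| = 1.4096 km/s.
Δv = Δv₁ + Δv₂ = 2.4766 + 1.4096 = 3.886 km/s.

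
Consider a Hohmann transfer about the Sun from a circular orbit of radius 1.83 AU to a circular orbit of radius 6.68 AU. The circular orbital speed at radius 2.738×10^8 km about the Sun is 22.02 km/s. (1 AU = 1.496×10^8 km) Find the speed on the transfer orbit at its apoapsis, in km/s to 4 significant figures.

From the circular-orbit relation v² = μ/r at r = 2.738×10^8 km: μ = v²r = (22.02)² × 2.738×10^8 = 1.32760×10^11 km³/s².
In km: r₁ = 1.83 × 1.496×10^8 = 2.73768×10^8 km; r₂ = 6.68 × 1.496×10^8 = 9.99328×10^8 km.
Transfer-ellipse semi-major axis a_t = (r₁ + r₂)/2 = (2.73768×10^8 + 9.99328×10^8)/2 = 6.36548×10^8 km.
At apoapsis, r = 9.99328×10^8 km.
Applying v² = μ(2/r − 1/a_t): v = 7.559 km/s.

v = 7.559 km/s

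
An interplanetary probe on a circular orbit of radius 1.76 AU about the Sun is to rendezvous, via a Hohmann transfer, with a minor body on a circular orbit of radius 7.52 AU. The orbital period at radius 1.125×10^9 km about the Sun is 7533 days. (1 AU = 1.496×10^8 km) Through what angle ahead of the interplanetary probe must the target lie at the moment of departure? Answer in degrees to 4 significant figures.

φ = 92.76°

From Kepler's third law T² = 4π²r³/μ at r = 1.125×10^9 km, T = 7533 days = 7533 × 86400 s = 6.508512×10^8 s: μ = 4π²r³/T² = 1.32695×10^11 km³/s².
In km: r₁ = 1.76 × 1.496×10^8 = 2.63296×10^8 km; r₂ = 7.52 × 1.496×10^8 = 1.124992×10^9 km.
Semi-major axis of the transfer orbit: a_t = (2.63296×10^8 + 1.124992×10^9)/2 = 6.94144×10^8 km.
Transfer time t = π√(a_t³/μ) = 1.5772×10^8 s.
Target angular speed ω₂ = √(μ/r₂³) = 9.6539×10^-9 rad/s.
Angle swept by the target during transfer: ω₂·t = 1.5226 rad = 87.24°.
Arrival is 180° from departure on the ellipse, so φ = 180° − 87.24° = 92.76°.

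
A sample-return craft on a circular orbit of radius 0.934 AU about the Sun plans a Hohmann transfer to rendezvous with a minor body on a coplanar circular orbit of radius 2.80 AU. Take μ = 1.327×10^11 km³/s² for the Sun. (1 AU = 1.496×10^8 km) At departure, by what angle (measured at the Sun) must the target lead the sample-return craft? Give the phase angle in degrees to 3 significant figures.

φ = 82.0°

In km: r₁ = 0.934 × 1.496×10^8 = 1.397264×10^8 km; r₂ = 2.80 × 1.496×10^8 = 4.1888×10^8 km.
Semi-major axis of the transfer orbit: a_t = (1.397264×10^8 + 4.1888×10^8)/2 = 2.793032×10^8 km.
The half-period of the transfer ellipse is t = π√(a_t³/μ) = 4.0256×10^7 s.
Target angular speed ω₂ = √(μ/r₂³) = 4.2491×10^-8 rad/s.
Angle swept by the target during transfer: ω₂·t = 1.71052 rad = 98.01°.
Arrival is 180° from departure on the ellipse, so φ = 180° − 98.01° = 82.0°.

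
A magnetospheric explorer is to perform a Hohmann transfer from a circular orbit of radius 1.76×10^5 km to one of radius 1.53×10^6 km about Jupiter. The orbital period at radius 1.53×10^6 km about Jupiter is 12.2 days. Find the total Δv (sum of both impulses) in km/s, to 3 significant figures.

From Kepler's third law T² = 4π²r³/μ at r = 1.53×10^6 km, T = 12.2 days = 12.2 × 86400 s = 1.05408×10^6 s: μ = 4π²r³/T² = 1.27259×10^8 km³/s².
The Hohmann ellipse has a_t = (r₁ + r₂)/2 = 8.530×10^5 km.
At r₁ the circular-orbit speed is v₁ = √(μ/r₁) = 26.890 km/s.
Transfer-orbit speed at r₁ (vis-viva): v_p = √[μ(2/r₁ − 1/a_t)] = 36.013 km/s.
First burn Δv₁ = |v_p − v₁| = 9.123 km/s.
At r₂, v₂ = √(μ/r₂) = 9.120 km/s.
Transfer-orbit speed at r₂: v_a = √[μ(2/r₂ − 1/a_t)] = 4.143 km/s.
Second burn Δv₂ = |v₂ − v_a| = 4.977 km/s.
Δv = Δv₁ + Δv₂ = 9.123 + 4.977 = 14.10 km/s.

Δv = 14.1 km/s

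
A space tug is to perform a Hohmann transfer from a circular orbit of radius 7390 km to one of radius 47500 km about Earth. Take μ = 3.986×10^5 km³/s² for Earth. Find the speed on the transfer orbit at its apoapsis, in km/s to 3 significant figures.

Transfer-ellipse semi-major axis a_t = (r₁ + r₂)/2 = (7390 + 47500)/2 = 27445 km.
The apoapsis of the transfer ellipse is at r = 47500 km.
Applying v² = μ(2/r − 1/a_t): v = 1.503 km/s.

v = 1.50 km/s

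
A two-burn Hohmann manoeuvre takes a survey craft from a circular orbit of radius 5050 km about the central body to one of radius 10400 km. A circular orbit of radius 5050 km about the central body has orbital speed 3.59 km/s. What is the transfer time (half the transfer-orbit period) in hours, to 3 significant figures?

t = 2.32 hours

From the circular-orbit relation v² = μ/r at r = 5050 km: μ = v²r = (3.59)² × 5050 = 65084.9 km³/s².
Transfer-ellipse semi-major axis a_t = (r₁ + r₂)/2 = (5050 + 10400)/2 = 7725 km.
Transfer time t = π√(a_t³/μ) = π√((7725)³ / 65084.9) = 8361 s.
Converting: 8361 s ÷ 3600 s/hour = 2.32 hours.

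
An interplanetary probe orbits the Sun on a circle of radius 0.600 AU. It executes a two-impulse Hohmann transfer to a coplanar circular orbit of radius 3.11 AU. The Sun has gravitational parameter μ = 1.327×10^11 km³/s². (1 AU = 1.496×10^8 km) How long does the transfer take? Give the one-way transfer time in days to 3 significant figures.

t = 461 days

In km: r₁ = 0.600 × 1.496×10^8 = 8.976×10^7 km; r₂ = 3.11 × 1.496×10^8 = 4.65256×10^8 km.
Transfer-ellipse semi-major axis a_t = (r₁ + r₂)/2 = (8.976×10^7 + 4.65256×10^8)/2 = 2.77508×10^8 km.
By Kepler's third law the transfer-orbit period is T = 2π√(a_t³/μ), so t = T/2 = 3.987×10^7 s.
Converting: 3.987×10^7 s ÷ 86400 s/day = 461 days.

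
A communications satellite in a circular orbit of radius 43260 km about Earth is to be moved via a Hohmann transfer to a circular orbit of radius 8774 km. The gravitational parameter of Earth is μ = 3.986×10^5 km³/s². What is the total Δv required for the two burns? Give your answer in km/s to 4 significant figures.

The Hohmann ellipse has a_t = (r₁ + r₂)/2 = 26017 km.
Circular speed at r₁: v₁ = √(μ/r₁) = √(3.986×10^5/43260) = 3.0355 km/s.
Transfer-orbit speed at r₁ (v² = μ(2/r − 1/a)): v_a = √[μ(2/r₁ − 1/a_t)] = 1.7628 km/s.
First burn Δv₁ = |v_a − v₁| = 1.273 km/s.
At r₂, v₂ = √(μ/r₂) = 6.740 km/s.
Transfer-orbit speed at r₂: v_p = √[μ(2/r₂ − 1/a_t)] = 8.691 km/s.
Second burn Δv₂ = |v₂ − v_p| = 1.951 km/s.
Total Δv = Δv₁ + Δv₂ = 3.224 km/s.

Δv = 3.224 km/s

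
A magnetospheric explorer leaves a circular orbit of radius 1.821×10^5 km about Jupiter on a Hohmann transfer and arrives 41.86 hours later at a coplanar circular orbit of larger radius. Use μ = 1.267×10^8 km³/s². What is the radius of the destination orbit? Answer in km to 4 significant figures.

Transfer time t = 41.86 hours = 1.50696×10^5 s, and t = π√(a_t³/μ).
So a_t = (μ t²/π²)^(1/3) = (1.267×10^8 × (1.50696×10^5)² / π²)^(1/3) = 6.6307×10^5 km.
Since a_t = (r₁ + r₂)/2, r₂ = 2a_t − r₁ = 2×6.6307×10^5 − 1.821×10^5 = 1.14404×10^6 km.

r₂ = 1.144×10^6 km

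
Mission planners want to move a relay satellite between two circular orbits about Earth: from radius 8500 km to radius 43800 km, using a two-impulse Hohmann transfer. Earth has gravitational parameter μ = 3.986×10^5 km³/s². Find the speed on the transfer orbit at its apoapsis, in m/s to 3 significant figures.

Semi-major axis of the transfer orbit: a_t = (8500 + 43800)/2 = 26150 km.
The apoapsis of the transfer ellipse is at r = 43800 km.
Vis-viva: v = √[μ(2/r − 1/a_t)] = √[3.986×10^5 × (2/43800 − 1/26150)] = 1.720 km/s.

v = 1720 m/s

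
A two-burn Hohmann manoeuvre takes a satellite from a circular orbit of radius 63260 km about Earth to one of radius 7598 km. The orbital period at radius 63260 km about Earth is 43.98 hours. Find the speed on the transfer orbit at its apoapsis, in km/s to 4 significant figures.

From Kepler's third law T² = 4π²r³/μ at r = 63260 km, T = 43.98 hours = 43.98 × 3600 s = 1.58328×10^5 s: μ = 4π²r³/T² = 3.98687×10^5 km³/s².
Transfer-ellipse semi-major axis a_t = (r₁ + r₂)/2 = (63260 + 7598)/2 = 35429 km.
The apoapsis of the transfer ellipse is at r = 63260 km.
Vis-viva: v = √[μ(2/r − 1/a_t)] = √[3.98687×10^5 × (2/63260 − 1/35429)] = 1.163 km/s.

v = 1.163 km/s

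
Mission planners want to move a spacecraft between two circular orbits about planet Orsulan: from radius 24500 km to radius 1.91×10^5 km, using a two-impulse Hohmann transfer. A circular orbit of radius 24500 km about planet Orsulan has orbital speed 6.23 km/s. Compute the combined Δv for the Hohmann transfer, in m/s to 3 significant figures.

From the circular-orbit relation v² = μ/r at r = 24500 km: μ = v²r = (6.23)² × 24500 = 9.50916×10^5 km³/s².
The Hohmann ellipse has a_t = (r₁ + r₂)/2 = 1.0775×10^5 km.
Circular speed at r₁: v₁ = √(μ/r₁) = √(9.50916×10^5/24500) = 6.230 km/s.
On the transfer ellipse at r₁, v² = μ(2/r − 1/a) gives v_p = √[μ(2/r₁ − 1/a_t)] = 8.295 km/s.
First burn Δv₁ = |v_p − v₁| = 2.065 km/s.
Circular speed at r₂: v₂ = √(μ/r₂) = 2.231 km/s.
Transfer-orbit speed at r₂: v_a = √[μ(2/r₂ − 1/a_t)] = 1.064 km/s.
Second burn Δv₂ = |v₂ − v_a| = 1.167 km/s.
Δv = Δv₁ + Δv₂ = 2.065 + 1.167 = 3.232 km/s.

Δv = 3230 m/s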